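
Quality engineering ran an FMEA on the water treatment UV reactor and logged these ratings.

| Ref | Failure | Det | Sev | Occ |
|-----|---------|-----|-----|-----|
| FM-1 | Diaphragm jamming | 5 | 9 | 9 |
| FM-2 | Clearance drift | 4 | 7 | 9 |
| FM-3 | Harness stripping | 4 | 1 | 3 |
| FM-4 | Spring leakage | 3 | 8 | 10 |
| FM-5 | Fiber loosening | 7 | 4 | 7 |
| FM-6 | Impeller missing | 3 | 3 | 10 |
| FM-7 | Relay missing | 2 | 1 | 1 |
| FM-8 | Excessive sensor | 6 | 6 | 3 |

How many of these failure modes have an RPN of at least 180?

4

RPN = Severity × Occurrence × Detection:
  FM-1: 9 × 9 × 5 = 405
  FM-2: 7 × 9 × 4 = 252
  FM-3: 1 × 3 × 4 = 12
  FM-4: 8 × 10 × 3 = 240
  FM-5: 4 × 7 × 7 = 196
  FM-6: 3 × 10 × 3 = 90
  FM-7: 1 × 1 × 2 = 2
  FM-8: 6 × 3 × 6 = 108
Modes with RPN ≥ 180: FM-1 (405), FM-2 (252), FM-4 (240), FM-5 (196) → 4.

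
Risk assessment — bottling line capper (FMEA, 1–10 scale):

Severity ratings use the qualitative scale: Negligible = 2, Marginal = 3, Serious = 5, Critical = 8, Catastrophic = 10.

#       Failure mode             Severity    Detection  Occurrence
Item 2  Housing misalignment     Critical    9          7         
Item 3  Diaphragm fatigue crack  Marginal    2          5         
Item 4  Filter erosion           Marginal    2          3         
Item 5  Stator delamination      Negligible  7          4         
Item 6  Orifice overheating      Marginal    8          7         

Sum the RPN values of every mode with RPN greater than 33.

728

RPN = Severity × Occurrence × Detection:
  Item 2: 8 × 7 × 9 = 504
  Item 3: 3 × 5 × 2 = 30
  Item 4: 3 × 3 × 2 = 18
  Item 5: 2 × 4 × 7 = 56
  Item 6: 3 × 7 × 8 = 168
RPN > 33: Item 2 (504), Item 5 (56), Item 6 (168).
Sum: 504 + 56 + 168 = 728.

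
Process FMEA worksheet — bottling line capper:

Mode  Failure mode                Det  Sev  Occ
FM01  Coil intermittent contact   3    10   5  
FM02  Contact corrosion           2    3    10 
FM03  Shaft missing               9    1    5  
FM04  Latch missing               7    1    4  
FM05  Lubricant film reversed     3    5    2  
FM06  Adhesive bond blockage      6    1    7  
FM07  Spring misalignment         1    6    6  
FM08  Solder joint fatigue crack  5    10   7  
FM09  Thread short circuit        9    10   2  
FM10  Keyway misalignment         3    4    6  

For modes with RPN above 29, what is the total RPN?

RPN = Severity × Occurrence × Detection:
  FM01: 10 × 5 × 3 = 150
  FM02: 3 × 10 × 2 = 60
  FM03: 1 × 5 × 9 = 45
  FM04: 1 × 4 × 7 = 28
  FM05: 5 × 2 × 3 = 30
  FM06: 1 × 7 × 6 = 42
  FM07: 6 × 6 × 1 = 36
  FM08: 10 × 7 × 5 = 350
  FM09: 10 × 2 × 9 = 180
  FM10: 4 × 6 × 3 = 72
RPN > 29: FM01 (150), FM02 (60), FM03 (45), FM05 (30), FM06 (42), FM07 (36), FM08 (350), FM09 (180), FM10 (72).
Sum: 150 + 60 + 45 + 30 + 42 + 36 + 350 + 180 + 72 = 965.

965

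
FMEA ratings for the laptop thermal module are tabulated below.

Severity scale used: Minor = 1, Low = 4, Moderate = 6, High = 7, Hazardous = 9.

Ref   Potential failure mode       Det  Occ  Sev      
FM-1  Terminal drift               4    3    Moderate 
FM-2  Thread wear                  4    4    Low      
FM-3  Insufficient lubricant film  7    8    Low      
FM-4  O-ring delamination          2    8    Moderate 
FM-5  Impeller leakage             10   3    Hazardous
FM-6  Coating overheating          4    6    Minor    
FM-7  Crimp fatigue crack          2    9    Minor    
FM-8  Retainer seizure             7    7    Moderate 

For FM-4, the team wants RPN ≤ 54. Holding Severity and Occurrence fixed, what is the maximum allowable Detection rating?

1

FM-4: S=6, O=8, D=2 → current RPN = 96.
Fixed product = 48. Need 48 × D ≤ 54, so D ≤ 54/48 = 1.12.
Maximum integer Detection rating = 1 (gives RPN 48; D=2 would give 96 > 54).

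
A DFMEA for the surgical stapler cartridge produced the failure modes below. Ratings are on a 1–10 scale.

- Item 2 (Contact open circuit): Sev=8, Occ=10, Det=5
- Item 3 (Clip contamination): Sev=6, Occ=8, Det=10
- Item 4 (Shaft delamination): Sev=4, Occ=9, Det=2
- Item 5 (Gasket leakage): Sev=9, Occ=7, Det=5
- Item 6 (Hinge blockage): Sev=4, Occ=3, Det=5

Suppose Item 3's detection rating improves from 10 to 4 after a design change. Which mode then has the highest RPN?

Item 2

RPN = Severity × Occurrence × Detection:
  Item 2: 8 × 10 × 5 = 400
  Item 3: 6 × 8 × 10 = 480
  Item 4: 4 × 9 × 2 = 72
  Item 5: 9 × 7 × 5 = 315
  Item 6: 4 × 3 × 5 = 60
After action: Item 3 → 6 × 8 × 4 = 192.
Revised RPNs: Item 2=400, Item 5=315, Item 3=192, Item 4=72, Item 6=60.
Highest is now Item 2 (400).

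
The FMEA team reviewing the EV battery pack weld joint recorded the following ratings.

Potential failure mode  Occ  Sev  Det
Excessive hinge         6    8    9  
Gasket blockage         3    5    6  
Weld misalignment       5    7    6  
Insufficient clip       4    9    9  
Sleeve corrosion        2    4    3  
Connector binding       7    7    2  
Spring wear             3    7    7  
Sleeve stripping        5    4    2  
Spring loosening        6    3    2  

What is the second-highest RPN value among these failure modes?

RPN = Severity × Occurrence × Detection:
  Excessive hinge: 8 × 6 × 9 = 432
  Gasket blockage: 5 × 3 × 6 = 90
  Weld misalignment: 7 × 5 × 6 = 210
  Insufficient clip: 9 × 4 × 9 = 324
  Sleeve corrosion: 4 × 2 × 3 = 24
  Connector binding: 7 × 7 × 2 = 98
  Spring wear: 7 × 3 × 7 = 147
  Sleeve stripping: 4 × 5 × 2 = 40
  Spring loosening: 3 × 6 × 2 = 36
Sorted descending: 432, 324, 210, 147, 98, 90, 40, 36, 24.
The second-highest RPN is 324 (Insufficient clip).

324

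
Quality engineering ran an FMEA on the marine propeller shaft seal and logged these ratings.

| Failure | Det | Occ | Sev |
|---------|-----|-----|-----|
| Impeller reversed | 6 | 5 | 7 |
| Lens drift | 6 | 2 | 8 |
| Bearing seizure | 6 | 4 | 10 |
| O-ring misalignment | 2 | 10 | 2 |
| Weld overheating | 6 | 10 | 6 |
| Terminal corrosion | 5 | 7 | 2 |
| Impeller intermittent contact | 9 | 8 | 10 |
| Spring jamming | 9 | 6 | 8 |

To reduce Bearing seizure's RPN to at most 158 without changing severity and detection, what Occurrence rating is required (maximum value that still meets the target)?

Bearing seizure: S=10, O=4, D=6 → current RPN = 240.
Fixed product = 60. Need 60 × O ≤ 158, so O ≤ 158/60 = 2.63.
Maximum integer Occurrence rating = 2 (gives RPN 120; O=3 would give 180 > 158).

2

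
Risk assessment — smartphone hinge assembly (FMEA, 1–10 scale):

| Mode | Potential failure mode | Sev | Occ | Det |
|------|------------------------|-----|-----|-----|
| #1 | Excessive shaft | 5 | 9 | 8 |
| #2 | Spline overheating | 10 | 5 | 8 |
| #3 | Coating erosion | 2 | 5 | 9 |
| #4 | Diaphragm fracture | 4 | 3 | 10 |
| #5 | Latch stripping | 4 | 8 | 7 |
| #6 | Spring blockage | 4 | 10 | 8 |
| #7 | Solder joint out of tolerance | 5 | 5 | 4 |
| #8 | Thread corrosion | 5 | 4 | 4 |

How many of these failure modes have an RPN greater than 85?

7

RPN = Severity × Occurrence × Detection:
  #1: 5 × 9 × 8 = 360
  #2: 10 × 5 × 8 = 400
  #3: 2 × 5 × 9 = 90
  #4: 4 × 3 × 10 = 120
  #5: 4 × 8 × 7 = 224
  #6: 4 × 10 × 8 = 320
  #7: 5 × 5 × 4 = 100
  #8: 5 × 4 × 4 = 80
Modes with RPN > 85: #1 (360), #2 (400), #3 (90), #4 (120), #5 (224), #6 (320), #7 (100) → 7.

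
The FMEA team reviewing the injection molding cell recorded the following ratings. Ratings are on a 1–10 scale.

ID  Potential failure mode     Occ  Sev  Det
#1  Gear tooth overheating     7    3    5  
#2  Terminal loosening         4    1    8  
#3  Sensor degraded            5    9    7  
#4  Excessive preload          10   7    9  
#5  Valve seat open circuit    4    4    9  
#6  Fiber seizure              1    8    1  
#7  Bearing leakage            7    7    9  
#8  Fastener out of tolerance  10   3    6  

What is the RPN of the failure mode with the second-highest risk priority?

RPN = Severity × Occurrence × Detection:
  #1: 3 × 7 × 5 = 105
  #2: 1 × 4 × 8 = 32
  #3: 9 × 5 × 7 = 315
  #4: 7 × 10 × 9 = 630
  #5: 4 × 4 × 9 = 144
  #6: 8 × 1 × 1 = 8
  #7: 7 × 7 × 9 = 441
  #8: 3 × 10 × 6 = 180
Sorted descending: 630, 441, 315, 180, 144, 105, 32, 8.
The second-highest RPN is 441 (#7).

441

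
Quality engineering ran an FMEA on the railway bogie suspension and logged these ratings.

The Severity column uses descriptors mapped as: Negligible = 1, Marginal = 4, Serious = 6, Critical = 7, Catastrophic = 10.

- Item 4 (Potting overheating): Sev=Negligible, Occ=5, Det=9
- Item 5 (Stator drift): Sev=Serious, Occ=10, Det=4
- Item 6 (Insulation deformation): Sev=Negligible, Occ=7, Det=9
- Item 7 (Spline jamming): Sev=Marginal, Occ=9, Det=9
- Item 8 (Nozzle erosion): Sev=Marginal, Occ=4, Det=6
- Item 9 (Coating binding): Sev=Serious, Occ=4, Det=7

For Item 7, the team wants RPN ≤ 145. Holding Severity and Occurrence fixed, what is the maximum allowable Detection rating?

Item 7: S=4, O=9, D=9 → current RPN = 324.
Fixed product = 36. Need 36 × D ≤ 145, so D ≤ 145/36 = 4.03.
Maximum integer Detection rating = 4 (gives RPN 144; D=5 would give 180 > 145).

4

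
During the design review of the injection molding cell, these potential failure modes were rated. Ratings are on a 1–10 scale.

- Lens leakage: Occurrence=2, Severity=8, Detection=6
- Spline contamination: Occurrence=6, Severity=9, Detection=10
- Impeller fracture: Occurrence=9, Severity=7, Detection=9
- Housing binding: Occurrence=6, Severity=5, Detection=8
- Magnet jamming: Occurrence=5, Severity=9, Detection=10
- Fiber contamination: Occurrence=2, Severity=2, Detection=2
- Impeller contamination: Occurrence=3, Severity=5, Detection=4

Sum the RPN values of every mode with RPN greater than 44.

RPN = Severity × Occurrence × Detection:
  Lens leakage: 8 × 2 × 6 = 96
  Spline contamination: 9 × 6 × 10 = 540
  Impeller fracture: 7 × 9 × 9 = 567
  Housing binding: 5 × 6 × 8 = 240
  Magnet jamming: 9 × 5 × 10 = 450
  Fiber contamination: 2 × 2 × 2 = 8
  Impeller contamination: 5 × 3 × 4 = 60
RPN > 44: Lens leakage (96), Spline contamination (540), Impeller fracture (567), Housing binding (240), Magnet jamming (450), Impeller contamination (60).
Sum: 96 + 540 + 567 + 240 + 450 + 60 = 1953.

1953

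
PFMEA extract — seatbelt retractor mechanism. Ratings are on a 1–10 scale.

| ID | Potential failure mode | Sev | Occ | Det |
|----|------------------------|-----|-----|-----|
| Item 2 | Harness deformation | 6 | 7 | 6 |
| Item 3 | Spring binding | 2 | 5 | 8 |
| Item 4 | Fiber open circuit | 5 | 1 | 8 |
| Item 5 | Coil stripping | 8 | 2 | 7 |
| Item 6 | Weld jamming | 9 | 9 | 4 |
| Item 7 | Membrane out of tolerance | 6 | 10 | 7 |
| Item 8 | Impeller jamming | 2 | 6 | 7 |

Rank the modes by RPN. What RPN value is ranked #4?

112

RPN = Severity × Occurrence × Detection:
  Item 2: 6 × 7 × 6 = 252
  Item 3: 2 × 5 × 8 = 80
  Item 4: 5 × 1 × 8 = 40
  Item 5: 8 × 2 × 7 = 112
  Item 6: 9 × 9 × 4 = 324
  Item 7: 6 × 10 × 7 = 420
  Item 8: 2 × 6 × 7 = 84
Sorted descending: 420, 324, 252, 112, 84, 80, 40.
The fourth-highest RPN is 112 (Item 5).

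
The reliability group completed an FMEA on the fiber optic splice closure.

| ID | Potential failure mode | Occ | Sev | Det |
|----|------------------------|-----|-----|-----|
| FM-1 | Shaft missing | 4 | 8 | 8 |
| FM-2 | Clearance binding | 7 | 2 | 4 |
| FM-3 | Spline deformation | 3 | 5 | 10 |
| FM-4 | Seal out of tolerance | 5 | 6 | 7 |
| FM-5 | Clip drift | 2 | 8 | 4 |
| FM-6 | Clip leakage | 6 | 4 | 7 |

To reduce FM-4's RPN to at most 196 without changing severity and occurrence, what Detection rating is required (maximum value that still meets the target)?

6

FM-4: S=6, O=5, D=7 → current RPN = 210.
Fixed product = 30. Need 30 × D ≤ 196, so D ≤ 196/30 = 6.53.
Maximum integer Detection rating = 6 (gives RPN 180; D=7 would give 210 > 196).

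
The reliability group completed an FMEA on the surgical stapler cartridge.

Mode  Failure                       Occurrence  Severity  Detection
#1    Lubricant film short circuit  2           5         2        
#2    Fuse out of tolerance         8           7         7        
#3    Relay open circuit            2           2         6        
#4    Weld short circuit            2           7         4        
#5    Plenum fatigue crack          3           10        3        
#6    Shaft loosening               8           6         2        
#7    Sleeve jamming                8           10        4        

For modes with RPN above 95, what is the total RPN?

808

RPN = Severity × Occurrence × Detection:
  #1: 5 × 2 × 2 = 20
  #2: 7 × 8 × 7 = 392
  #3: 2 × 2 × 6 = 24
  #4: 7 × 2 × 4 = 56
  #5: 10 × 3 × 3 = 90
  #6: 6 × 8 × 2 = 96
  #7: 10 × 8 × 4 = 320
RPN > 95: #2 (392), #6 (96), #7 (320).
Sum: 392 + 96 + 320 = 808.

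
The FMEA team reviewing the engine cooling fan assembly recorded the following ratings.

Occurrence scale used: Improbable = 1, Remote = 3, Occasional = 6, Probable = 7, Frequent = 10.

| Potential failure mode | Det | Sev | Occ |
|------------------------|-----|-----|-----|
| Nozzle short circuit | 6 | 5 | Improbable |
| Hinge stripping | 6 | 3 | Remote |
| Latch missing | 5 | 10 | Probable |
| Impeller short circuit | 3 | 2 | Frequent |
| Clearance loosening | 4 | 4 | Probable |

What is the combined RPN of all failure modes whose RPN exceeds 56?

522

RPN = Severity × Occurrence × Detection:
  Nozzle short circuit: 5 × 1 × 6 = 30
  Hinge stripping: 3 × 3 × 6 = 54
  Latch missing: 10 × 7 × 5 = 350
  Impeller short circuit: 2 × 10 × 3 = 60
  Clearance loosening: 4 × 7 × 4 = 112
RPN > 56: Latch missing (350), Impeller short circuit (60), Clearance loosening (112).
Sum: 350 + 60 + 112 = 522.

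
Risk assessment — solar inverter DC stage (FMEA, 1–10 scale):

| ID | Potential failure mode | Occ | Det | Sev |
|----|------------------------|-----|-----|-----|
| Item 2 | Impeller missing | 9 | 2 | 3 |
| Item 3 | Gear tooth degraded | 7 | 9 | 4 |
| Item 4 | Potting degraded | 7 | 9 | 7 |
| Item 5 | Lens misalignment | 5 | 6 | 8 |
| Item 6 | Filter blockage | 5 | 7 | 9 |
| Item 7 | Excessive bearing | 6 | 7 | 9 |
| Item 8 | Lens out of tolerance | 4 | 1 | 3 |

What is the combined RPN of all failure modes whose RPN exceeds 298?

RPN = Severity × Occurrence × Detection:
  Item 2: 3 × 9 × 2 = 54
  Item 3: 4 × 7 × 9 = 252
  Item 4: 7 × 7 × 9 = 441
  Item 5: 8 × 5 × 6 = 240
  Item 6: 9 × 5 × 7 = 315
  Item 7: 9 × 6 × 7 = 378
  Item 8: 3 × 4 × 1 = 12
RPN > 298: Item 4 (441), Item 6 (315), Item 7 (378).
Sum: 441 + 315 + 378 = 1134.

1134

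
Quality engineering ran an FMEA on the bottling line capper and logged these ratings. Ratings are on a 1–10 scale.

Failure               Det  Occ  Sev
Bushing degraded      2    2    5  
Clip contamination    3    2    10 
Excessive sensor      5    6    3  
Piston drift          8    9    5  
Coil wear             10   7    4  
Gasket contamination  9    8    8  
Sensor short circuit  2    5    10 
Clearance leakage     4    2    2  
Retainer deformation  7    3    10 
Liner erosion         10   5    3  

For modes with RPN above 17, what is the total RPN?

RPN = Severity × Occurrence × Detection:
  Bushing degraded: 5 × 2 × 2 = 20
  Clip contamination: 10 × 2 × 3 = 60
  Excessive sensor: 3 × 6 × 5 = 90
  Piston drift: 5 × 9 × 8 = 360
  Coil wear: 4 × 7 × 10 = 280
  Gasket contamination: 8 × 8 × 9 = 576
  Sensor short circuit: 10 × 5 × 2 = 100
  Clearance leakage: 2 × 2 × 4 = 16
  Retainer deformation: 10 × 3 × 7 = 210
  Liner erosion: 3 × 5 × 10 = 150
RPN > 17: Bushing degraded (20), Clip contamination (60), Excessive sensor (90), Piston drift (360), Coil wear (280), Gasket contamination (576), Sensor short circuit (100), Retainer deformation (210), Liner erosion (150).
Sum: 20 + 60 + 90 + 360 + 280 + 576 + 100 + 210 + 150 = 1846.

1846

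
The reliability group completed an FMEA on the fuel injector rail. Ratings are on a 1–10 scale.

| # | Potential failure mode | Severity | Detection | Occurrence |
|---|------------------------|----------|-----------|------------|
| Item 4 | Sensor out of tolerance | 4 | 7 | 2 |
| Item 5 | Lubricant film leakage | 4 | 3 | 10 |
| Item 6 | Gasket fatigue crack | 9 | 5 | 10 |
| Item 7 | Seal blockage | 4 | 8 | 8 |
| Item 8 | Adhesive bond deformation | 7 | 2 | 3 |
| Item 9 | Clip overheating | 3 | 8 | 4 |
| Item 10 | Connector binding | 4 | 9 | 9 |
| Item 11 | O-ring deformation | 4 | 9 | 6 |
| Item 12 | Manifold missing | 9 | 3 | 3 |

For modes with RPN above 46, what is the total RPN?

RPN = Severity × Occurrence × Detection:
  Item 4: 4 × 2 × 7 = 56
  Item 5: 4 × 10 × 3 = 120
  Item 6: 9 × 10 × 5 = 450
  Item 7: 4 × 8 × 8 = 256
  Item 8: 7 × 3 × 2 = 42
  Item 9: 3 × 4 × 8 = 96
  Item 10: 4 × 9 × 9 = 324
  Item 11: 4 × 6 × 9 = 216
  Item 12: 9 × 3 × 3 = 81
RPN > 46: Item 4 (56), Item 5 (120), Item 6 (450), Item 7 (256), Item 9 (96), Item 10 (324), Item 11 (216), Item 12 (81).
Sum: 56 + 120 + 450 + 256 + 96 + 324 + 216 + 81 = 1599.

1599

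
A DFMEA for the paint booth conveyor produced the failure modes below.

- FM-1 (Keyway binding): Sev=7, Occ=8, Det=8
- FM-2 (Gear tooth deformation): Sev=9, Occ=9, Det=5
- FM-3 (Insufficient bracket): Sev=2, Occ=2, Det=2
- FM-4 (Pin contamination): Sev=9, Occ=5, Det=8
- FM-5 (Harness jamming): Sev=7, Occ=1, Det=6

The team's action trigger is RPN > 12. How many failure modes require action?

4

RPN = Severity × Occurrence × Detection:
  FM-1: 7 × 8 × 8 = 448
  FM-2: 9 × 9 × 5 = 405
  FM-3: 2 × 2 × 2 = 8
  FM-4: 9 × 5 × 8 = 360
  FM-5: 7 × 1 × 6 = 42
Modes with RPN > 12: FM-1 (448), FM-2 (405), FM-4 (360), FM-5 (42) → 4.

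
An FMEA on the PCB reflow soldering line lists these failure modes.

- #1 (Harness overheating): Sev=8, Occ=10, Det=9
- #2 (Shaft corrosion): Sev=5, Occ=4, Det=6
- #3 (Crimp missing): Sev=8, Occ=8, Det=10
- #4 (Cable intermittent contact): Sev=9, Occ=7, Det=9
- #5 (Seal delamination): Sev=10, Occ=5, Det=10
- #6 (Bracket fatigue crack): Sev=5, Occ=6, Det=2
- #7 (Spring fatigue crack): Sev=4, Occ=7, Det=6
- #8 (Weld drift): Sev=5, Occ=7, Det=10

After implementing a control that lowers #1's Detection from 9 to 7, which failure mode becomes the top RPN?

#3

RPN = Severity × Occurrence × Detection:
  #1: 8 × 10 × 9 = 720
  #2: 5 × 4 × 6 = 120
  #3: 8 × 8 × 10 = 640
  #4: 9 × 7 × 9 = 567
  #5: 10 × 5 × 10 = 500
  #6: 5 × 6 × 2 = 60
  #7: 4 × 7 × 6 = 168
  #8: 5 × 7 × 10 = 350
After action: #1 → 8 × 10 × 7 = 560.
Revised RPNs: #3=640, #4=567, #1=560, #5=500, #8=350, #7=168, #2=120, #6=60.
Highest is now #3 (640).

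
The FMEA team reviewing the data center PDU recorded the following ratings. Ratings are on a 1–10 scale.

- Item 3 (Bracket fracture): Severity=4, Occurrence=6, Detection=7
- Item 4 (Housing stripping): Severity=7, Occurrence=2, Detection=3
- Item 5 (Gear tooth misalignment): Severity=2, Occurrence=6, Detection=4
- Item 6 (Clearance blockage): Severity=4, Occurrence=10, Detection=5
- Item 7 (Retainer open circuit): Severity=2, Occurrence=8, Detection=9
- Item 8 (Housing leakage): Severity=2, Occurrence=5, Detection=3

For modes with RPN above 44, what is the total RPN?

560

RPN = Severity × Occurrence × Detection:
  Item 3: 4 × 6 × 7 = 168
  Item 4: 7 × 2 × 3 = 42
  Item 5: 2 × 6 × 4 = 48
  Item 6: 4 × 10 × 5 = 200
  Item 7: 2 × 8 × 9 = 144
  Item 8: 2 × 5 × 3 = 30
RPN > 44: Item 3 (168), Item 5 (48), Item 6 (200), Item 7 (144).
Sum: 168 + 48 + 200 + 144 = 560.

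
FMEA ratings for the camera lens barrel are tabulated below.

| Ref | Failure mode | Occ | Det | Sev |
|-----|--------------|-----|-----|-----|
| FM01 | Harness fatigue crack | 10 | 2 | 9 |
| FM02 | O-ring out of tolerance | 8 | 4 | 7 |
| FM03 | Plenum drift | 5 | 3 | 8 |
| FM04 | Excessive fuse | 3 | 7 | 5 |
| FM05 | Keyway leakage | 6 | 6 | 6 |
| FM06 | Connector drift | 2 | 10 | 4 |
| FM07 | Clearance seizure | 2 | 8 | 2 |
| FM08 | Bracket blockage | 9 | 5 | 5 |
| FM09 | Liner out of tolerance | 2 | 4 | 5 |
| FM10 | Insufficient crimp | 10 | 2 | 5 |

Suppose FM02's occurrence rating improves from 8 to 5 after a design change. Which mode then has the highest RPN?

FM08

RPN = Severity × Occurrence × Detection:
  FM01: 9 × 10 × 2 = 180
  FM02: 7 × 8 × 4 = 224
  FM03: 8 × 5 × 3 = 120
  FM04: 5 × 3 × 7 = 105
  FM05: 6 × 6 × 6 = 216
  FM06: 4 × 2 × 10 = 80
  FM07: 2 × 2 × 8 = 32
  FM08: 5 × 9 × 5 = 225
  FM09: 5 × 2 × 4 = 40
  FM10: 5 × 10 × 2 = 100
After action: FM02 → 7 × 5 × 4 = 140.
Revised RPNs: FM08=225, FM05=216, FM01=180, FM02=140, FM03=120, FM04=105, FM10=100, FM06=80, FM09=40, FM07=32.
Highest is now FM08 (225).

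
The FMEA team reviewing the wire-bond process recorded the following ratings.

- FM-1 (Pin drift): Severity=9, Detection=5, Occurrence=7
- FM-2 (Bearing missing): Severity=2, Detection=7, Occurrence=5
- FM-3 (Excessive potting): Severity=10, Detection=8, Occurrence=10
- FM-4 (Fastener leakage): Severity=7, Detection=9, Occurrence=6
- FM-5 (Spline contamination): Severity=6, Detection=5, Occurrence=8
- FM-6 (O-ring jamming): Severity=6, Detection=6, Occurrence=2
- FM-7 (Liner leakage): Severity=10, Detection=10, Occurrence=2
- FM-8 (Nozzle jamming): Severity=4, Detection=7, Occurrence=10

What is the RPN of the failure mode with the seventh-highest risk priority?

RPN = Severity × Occurrence × Detection:
  FM-1: 9 × 7 × 5 = 315
  FM-2: 2 × 5 × 7 = 70
  FM-3: 10 × 10 × 8 = 800
  FM-4: 7 × 6 × 9 = 378
  FM-5: 6 × 8 × 5 = 240
  FM-6: 6 × 2 × 6 = 72
  FM-7: 10 × 2 × 10 = 200
  FM-8: 4 × 10 × 7 = 280
Sorted descending: 800, 378, 315, 280, 240, 200, 72, 70.
The seventh-highest RPN is 72 (FM-6).

72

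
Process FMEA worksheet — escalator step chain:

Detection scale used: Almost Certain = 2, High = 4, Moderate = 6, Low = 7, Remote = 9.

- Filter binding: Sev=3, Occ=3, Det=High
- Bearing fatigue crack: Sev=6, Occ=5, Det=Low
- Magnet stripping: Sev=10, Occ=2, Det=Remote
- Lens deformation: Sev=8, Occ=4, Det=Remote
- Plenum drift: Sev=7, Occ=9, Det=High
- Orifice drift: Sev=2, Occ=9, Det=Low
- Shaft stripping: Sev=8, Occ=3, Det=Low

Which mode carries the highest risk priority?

RPN = Severity × Occurrence × Detection:
  Filter binding: 3 × 3 × 4 = 36
  Bearing fatigue crack: 6 × 5 × 7 = 210
  Magnet stripping: 10 × 2 × 9 = 180
  Lens deformation: 8 × 4 × 9 = 288
  Plenum drift: 7 × 9 × 4 = 252
  Orifice drift: 2 × 9 × 7 = 126
  Shaft stripping: 8 × 3 × 7 = 168
Highest RPN is 288 → Lens deformation.

Lens deformation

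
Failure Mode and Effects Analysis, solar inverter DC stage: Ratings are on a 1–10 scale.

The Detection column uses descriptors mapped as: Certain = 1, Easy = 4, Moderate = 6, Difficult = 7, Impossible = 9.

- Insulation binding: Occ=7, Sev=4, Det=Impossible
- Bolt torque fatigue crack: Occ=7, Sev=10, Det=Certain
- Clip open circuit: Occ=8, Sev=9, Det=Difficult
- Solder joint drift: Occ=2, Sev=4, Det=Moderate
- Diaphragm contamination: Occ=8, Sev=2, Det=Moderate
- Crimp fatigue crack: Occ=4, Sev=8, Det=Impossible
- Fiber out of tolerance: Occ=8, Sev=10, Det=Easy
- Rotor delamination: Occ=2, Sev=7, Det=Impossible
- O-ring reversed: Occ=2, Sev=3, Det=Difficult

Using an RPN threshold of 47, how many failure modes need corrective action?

8

RPN = Severity × Occurrence × Detection:
  Insulation binding: 4 × 7 × 9 = 252
  Bolt torque fatigue crack: 10 × 7 × 1 = 70
  Clip open circuit: 9 × 8 × 7 = 504
  Solder joint drift: 4 × 2 × 6 = 48
  Diaphragm contamination: 2 × 8 × 6 = 96
  Crimp fatigue crack: 8 × 4 × 9 = 288
  Fiber out of tolerance: 10 × 8 × 4 = 320
  Rotor delamination: 7 × 2 × 9 = 126
  O-ring reversed: 3 × 2 × 7 = 42
Modes with RPN ≥ 47: Insulation binding (252), Bolt torque fatigue crack (70), Clip open circuit (504), Solder joint drift (48), Diaphragm contamination (96), Crimp fatigue crack (288), Fiber out of tolerance (320), Rotor delamination (126) → 8.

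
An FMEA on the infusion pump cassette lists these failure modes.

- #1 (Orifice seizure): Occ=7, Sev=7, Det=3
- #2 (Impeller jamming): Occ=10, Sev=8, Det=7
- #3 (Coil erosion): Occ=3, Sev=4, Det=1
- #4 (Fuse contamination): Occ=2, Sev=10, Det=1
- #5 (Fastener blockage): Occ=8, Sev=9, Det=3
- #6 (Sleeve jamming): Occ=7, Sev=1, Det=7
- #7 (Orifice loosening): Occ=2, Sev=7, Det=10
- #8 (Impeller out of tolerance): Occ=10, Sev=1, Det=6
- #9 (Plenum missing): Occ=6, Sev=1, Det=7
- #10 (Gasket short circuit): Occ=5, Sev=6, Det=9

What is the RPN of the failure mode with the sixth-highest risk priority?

60

RPN = Severity × Occurrence × Detection:
  #1: 7 × 7 × 3 = 147
  #2: 8 × 10 × 7 = 560
  #3: 4 × 3 × 1 = 12
  #4: 10 × 2 × 1 = 20
  #5: 9 × 8 × 3 = 216
  #6: 1 × 7 × 7 = 49
  #7: 7 × 2 × 10 = 140
  #8: 1 × 10 × 6 = 60
  #9: 1 × 6 × 7 = 42
  #10: 6 × 5 × 9 = 270
Sorted descending: 560, 270, 216, 147, 140, 60, 49, 42, 20, 12.
The sixth-highest RPN is 60 (#8).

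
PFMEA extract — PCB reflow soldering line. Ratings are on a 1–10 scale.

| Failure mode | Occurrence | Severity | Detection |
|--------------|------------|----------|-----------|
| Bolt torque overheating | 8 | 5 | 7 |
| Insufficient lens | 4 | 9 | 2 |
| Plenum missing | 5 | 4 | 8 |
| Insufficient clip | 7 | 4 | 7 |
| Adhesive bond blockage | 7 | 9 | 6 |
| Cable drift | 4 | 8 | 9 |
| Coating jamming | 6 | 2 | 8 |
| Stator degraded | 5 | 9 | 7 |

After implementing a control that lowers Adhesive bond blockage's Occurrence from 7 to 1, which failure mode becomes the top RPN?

Stator degraded

RPN = Severity × Occurrence × Detection:
  Bolt torque overheating: 5 × 8 × 7 = 280
  Insufficient lens: 9 × 4 × 2 = 72
  Plenum missing: 4 × 5 × 8 = 160
  Insufficient clip: 4 × 7 × 7 = 196
  Adhesive bond blockage: 9 × 7 × 6 = 378
  Cable drift: 8 × 4 × 9 = 288
  Coating jamming: 2 × 6 × 8 = 96
  Stator degraded: 9 × 5 × 7 = 315
After action: Adhesive bond blockage → 9 × 1 × 6 = 54.
Revised RPNs: Stator degraded=315, Cable drift=288, Bolt torque overheating=280, Insufficient clip=196, Plenum missing=160, Coating jamming=96, Insufficient lens=72, Adhesive bond blockage=54.
Highest is now Stator degraded (315).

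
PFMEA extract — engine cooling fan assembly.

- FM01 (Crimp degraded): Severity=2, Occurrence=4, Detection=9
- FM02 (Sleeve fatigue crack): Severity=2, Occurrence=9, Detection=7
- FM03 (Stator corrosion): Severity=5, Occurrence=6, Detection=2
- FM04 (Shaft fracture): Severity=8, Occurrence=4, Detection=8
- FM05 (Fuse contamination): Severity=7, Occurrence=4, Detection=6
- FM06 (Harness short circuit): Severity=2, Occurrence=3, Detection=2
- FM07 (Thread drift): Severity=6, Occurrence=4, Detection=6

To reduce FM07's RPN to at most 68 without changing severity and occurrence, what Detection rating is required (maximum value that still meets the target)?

FM07: S=6, O=4, D=6 → current RPN = 144.
Fixed product = 24. Need 24 × D ≤ 68, so D ≤ 68/24 = 2.83.
Maximum integer Detection rating = 2 (gives RPN 48; D=3 would give 72 > 68).

2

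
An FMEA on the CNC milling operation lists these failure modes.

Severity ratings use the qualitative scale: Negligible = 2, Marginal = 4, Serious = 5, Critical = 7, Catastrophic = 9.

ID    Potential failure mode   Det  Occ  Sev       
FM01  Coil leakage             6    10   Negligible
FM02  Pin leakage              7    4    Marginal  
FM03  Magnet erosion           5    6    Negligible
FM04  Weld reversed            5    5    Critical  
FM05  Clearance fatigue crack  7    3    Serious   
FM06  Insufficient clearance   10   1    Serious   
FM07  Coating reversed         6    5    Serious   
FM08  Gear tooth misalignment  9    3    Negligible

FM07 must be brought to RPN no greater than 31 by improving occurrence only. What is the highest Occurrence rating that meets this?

FM07: S=5, O=5, D=6 → current RPN = 150.
Fixed product = 30. Need 30 × O ≤ 31, so O ≤ 31/30 = 1.03.
Maximum integer Occurrence rating = 1 (gives RPN 30; O=2 would give 60 > 31).

1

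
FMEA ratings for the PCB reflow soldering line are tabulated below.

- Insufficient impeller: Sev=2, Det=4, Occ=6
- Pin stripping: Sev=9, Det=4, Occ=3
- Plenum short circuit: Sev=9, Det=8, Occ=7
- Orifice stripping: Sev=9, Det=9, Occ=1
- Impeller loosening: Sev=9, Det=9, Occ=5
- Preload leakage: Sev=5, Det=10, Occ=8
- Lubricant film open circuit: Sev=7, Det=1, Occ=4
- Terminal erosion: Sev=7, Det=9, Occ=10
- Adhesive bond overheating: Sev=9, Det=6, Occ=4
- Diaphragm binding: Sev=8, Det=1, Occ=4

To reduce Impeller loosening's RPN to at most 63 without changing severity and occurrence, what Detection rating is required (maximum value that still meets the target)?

1

Impeller loosening: S=9, O=5, D=9 → current RPN = 405.
Fixed product = 45. Need 45 × D ≤ 63, so D ≤ 63/45 = 1.40.
Maximum integer Detection rating = 1 (gives RPN 45; D=2 would give 90 > 63).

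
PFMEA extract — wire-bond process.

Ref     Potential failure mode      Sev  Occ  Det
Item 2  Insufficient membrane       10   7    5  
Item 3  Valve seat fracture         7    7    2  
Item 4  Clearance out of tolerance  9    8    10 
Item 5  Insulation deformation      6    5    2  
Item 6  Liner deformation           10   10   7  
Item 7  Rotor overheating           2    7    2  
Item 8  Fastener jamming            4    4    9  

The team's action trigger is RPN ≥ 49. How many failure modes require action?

RPN = Severity × Occurrence × Detection:
  Item 2: 10 × 7 × 5 = 350
  Item 3: 7 × 7 × 2 = 98
  Item 4: 9 × 8 × 10 = 720
  Item 5: 6 × 5 × 2 = 60
  Item 6: 10 × 10 × 7 = 700
  Item 7: 2 × 7 × 2 = 28
  Item 8: 4 × 4 × 9 = 144
Modes with RPN ≥ 49: Item 2 (350), Item 3 (98), Item 4 (720), Item 5 (60), Item 6 (700), Item 8 (144) → 6.

6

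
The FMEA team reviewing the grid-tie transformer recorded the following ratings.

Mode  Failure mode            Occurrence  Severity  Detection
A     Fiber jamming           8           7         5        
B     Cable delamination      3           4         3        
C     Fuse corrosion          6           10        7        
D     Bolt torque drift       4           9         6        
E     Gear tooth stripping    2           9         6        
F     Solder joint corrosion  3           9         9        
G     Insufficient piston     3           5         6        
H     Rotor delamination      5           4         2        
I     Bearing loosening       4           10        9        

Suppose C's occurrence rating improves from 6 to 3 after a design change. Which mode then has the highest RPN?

RPN = Severity × Occurrence × Detection:
  A: 7 × 8 × 5 = 280
  B: 4 × 3 × 3 = 36
  C: 10 × 6 × 7 = 420
  D: 9 × 4 × 6 = 216
  E: 9 × 2 × 6 = 108
  F: 9 × 3 × 9 = 243
  G: 5 × 3 × 6 = 90
  H: 4 × 5 × 2 = 40
  I: 10 × 4 × 9 = 360
After action: C → 10 × 3 × 7 = 210.
Revised RPNs: I=360, A=280, F=243, D=216, C=210, E=108, G=90, H=40, B=36.
Highest is now I (360).

I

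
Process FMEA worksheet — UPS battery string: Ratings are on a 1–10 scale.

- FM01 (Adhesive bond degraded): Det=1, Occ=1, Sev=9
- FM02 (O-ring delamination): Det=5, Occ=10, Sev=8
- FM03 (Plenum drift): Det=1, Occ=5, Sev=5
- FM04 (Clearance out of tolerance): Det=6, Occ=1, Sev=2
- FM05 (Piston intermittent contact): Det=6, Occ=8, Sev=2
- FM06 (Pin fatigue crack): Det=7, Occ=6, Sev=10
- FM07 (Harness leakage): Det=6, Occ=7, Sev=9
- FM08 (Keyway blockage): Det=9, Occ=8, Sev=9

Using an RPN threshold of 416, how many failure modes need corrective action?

RPN = Severity × Occurrence × Detection:
  FM01: 9 × 1 × 1 = 9
  FM02: 8 × 10 × 5 = 400
  FM03: 5 × 5 × 1 = 25
  FM04: 2 × 1 × 6 = 12
  FM05: 2 × 8 × 6 = 96
  FM06: 10 × 6 × 7 = 420
  FM07: 9 × 7 × 6 = 378
  FM08: 9 × 8 × 9 = 648
Modes with RPN ≥ 416: FM06 (420), FM08 (648) → 2.

2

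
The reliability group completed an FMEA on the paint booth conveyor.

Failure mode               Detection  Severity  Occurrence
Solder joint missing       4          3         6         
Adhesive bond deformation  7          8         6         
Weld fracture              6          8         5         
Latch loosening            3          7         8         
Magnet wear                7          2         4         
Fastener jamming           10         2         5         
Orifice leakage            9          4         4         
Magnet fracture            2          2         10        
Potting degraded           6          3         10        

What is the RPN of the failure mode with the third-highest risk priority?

RPN = Severity × Occurrence × Detection:
  Solder joint missing: 3 × 6 × 4 = 72
  Adhesive bond deformation: 8 × 6 × 7 = 336
  Weld fracture: 8 × 5 × 6 = 240
  Latch loosening: 7 × 8 × 3 = 168
  Magnet wear: 2 × 4 × 7 = 56
  Fastener jamming: 2 × 5 × 10 = 100
  Orifice leakage: 4 × 4 × 9 = 144
  Magnet fracture: 2 × 10 × 2 = 40
  Potting degraded: 3 × 10 × 6 = 180
Sorted descending: 336, 240, 180, 168, 144, 100, 72, 56, 40.
The third-highest RPN is 180 (Potting degraded).

180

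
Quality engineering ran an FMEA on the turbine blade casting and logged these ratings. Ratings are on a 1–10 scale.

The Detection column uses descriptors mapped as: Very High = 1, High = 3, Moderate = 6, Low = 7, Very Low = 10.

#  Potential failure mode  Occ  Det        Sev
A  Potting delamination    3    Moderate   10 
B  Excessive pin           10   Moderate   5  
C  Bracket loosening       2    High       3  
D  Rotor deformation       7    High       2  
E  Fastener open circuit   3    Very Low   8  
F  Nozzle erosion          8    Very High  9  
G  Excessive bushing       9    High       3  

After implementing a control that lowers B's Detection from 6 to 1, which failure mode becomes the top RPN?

RPN = Severity × Occurrence × Detection:
  A: 10 × 3 × 6 = 180
  B: 5 × 10 × 6 = 300
  C: 3 × 2 × 3 = 18
  D: 2 × 7 × 3 = 42
  E: 8 × 3 × 10 = 240
  F: 9 × 8 × 1 = 72
  G: 3 × 9 × 3 = 81
After action: B → 5 × 10 × 1 = 50.
Revised RPNs: E=240, A=180, G=81, F=72, B=50, D=42, C=18.
Highest is now E (240).

E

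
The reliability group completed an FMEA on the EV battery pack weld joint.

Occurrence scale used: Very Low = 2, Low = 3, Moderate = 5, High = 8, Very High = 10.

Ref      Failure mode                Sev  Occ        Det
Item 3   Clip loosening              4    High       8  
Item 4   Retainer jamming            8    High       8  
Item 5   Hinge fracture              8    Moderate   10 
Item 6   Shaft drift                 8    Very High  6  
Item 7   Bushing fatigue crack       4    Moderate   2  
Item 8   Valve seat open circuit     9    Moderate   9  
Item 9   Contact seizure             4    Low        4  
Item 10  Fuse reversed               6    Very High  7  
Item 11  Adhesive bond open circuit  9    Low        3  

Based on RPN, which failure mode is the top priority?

Item 4

RPN = Severity × Occurrence × Detection:
  Item 3: 4 × 8 × 8 = 256
  Item 4: 8 × 8 × 8 = 512
  Item 5: 8 × 5 × 10 = 400
  Item 6: 8 × 10 × 6 = 480
  Item 7: 4 × 5 × 2 = 40
  Item 8: 9 × 5 × 9 = 405
  Item 9: 4 × 3 × 4 = 48
  Item 10: 6 × 10 × 7 = 420
  Item 11: 9 × 3 × 3 = 81
Highest RPN is 512 → Item 4.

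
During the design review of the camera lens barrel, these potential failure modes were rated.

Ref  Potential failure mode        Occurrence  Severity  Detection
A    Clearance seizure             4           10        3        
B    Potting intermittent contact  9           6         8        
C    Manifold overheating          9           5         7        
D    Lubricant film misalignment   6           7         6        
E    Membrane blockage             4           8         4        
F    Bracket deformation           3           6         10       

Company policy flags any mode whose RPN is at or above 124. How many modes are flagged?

5

RPN = Severity × Occurrence × Detection:
  A: 10 × 4 × 3 = 120
  B: 6 × 9 × 8 = 432
  C: 5 × 9 × 7 = 315
  D: 7 × 6 × 6 = 252
  E: 8 × 4 × 4 = 128
  F: 6 × 3 × 10 = 180
Modes with RPN ≥ 124: B (432), C (315), D (252), E (128), F (180) → 5.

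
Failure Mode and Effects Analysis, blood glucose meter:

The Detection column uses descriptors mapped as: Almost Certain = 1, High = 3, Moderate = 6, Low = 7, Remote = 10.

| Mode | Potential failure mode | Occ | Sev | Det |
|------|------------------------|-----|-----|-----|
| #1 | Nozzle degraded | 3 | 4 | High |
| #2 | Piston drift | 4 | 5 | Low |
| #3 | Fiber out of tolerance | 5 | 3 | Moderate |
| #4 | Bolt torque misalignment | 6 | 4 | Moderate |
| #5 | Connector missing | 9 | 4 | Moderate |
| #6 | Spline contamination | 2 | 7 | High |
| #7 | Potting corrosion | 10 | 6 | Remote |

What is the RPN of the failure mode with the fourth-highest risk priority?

140

RPN = Severity × Occurrence × Detection:
  #1: 4 × 3 × 3 = 36
  #2: 5 × 4 × 7 = 140
  #3: 3 × 5 × 6 = 90
  #4: 4 × 6 × 6 = 144
  #5: 4 × 9 × 6 = 216
  #6: 7 × 2 × 3 = 42
  #7: 6 × 10 × 10 = 600
Sorted descending: 600, 216, 144, 140, 90, 42, 36.
The fourth-highest RPN is 140 (#2).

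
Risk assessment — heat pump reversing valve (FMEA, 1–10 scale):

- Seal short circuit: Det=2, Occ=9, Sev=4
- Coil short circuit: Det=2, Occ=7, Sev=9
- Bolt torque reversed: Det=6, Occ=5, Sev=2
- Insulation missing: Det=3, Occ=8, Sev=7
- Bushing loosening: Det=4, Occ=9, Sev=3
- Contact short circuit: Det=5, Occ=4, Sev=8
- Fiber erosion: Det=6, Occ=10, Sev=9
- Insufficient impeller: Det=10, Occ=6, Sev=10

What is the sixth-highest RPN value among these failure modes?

108

RPN = Severity × Occurrence × Detection:
  Seal short circuit: 4 × 9 × 2 = 72
  Coil short circuit: 9 × 7 × 2 = 126
  Bolt torque reversed: 2 × 5 × 6 = 60
  Insulation missing: 7 × 8 × 3 = 168
  Bushing loosening: 3 × 9 × 4 = 108
  Contact short circuit: 8 × 4 × 5 = 160
  Fiber erosion: 9 × 10 × 6 = 540
  Insufficient impeller: 10 × 6 × 10 = 600
Sorted descending: 600, 540, 168, 160, 126, 108, 72, 60.
The sixth-highest RPN is 108 (Bushing loosening).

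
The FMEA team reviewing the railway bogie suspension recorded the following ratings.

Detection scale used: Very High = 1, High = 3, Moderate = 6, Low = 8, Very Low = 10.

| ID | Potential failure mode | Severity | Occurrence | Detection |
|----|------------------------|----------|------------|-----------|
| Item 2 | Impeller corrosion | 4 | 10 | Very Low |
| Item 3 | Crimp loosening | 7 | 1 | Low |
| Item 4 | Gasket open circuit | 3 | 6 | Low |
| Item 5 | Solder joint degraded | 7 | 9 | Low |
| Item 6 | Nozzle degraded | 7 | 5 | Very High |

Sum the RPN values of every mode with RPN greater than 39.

RPN = Severity × Occurrence × Detection:
  Item 2: 4 × 10 × 10 = 400
  Item 3: 7 × 1 × 8 = 56
  Item 4: 3 × 6 × 8 = 144
  Item 5: 7 × 9 × 8 = 504
  Item 6: 7 × 5 × 1 = 35
RPN > 39: Item 2 (400), Item 3 (56), Item 4 (144), Item 5 (504).
Sum: 400 + 56 + 144 + 504 = 1104.

1104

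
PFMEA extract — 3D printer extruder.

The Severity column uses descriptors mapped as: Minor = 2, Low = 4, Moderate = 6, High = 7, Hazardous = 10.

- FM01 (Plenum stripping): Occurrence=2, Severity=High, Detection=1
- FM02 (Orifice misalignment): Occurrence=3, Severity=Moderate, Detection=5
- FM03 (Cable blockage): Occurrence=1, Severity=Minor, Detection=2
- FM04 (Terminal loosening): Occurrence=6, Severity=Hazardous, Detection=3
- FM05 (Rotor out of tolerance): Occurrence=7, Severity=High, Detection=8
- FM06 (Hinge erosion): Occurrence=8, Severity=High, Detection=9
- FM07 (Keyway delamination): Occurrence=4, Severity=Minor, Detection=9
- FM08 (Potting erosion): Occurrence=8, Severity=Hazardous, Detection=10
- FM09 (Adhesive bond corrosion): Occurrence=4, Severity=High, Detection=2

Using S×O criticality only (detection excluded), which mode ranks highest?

FM08

Criticality = Severity × Occurrence:
  FM01: 7 × 2 = 14
  FM02: 6 × 3 = 18
  FM03: 2 × 1 = 2
  FM04: 10 × 6 = 60
  FM05: 7 × 7 = 49
  FM06: 7 × 8 = 56
  FM07: 2 × 4 = 8
  FM08: 10 × 8 = 80
  FM09: 7 × 4 = 28
Highest criticality is 80 → FM08.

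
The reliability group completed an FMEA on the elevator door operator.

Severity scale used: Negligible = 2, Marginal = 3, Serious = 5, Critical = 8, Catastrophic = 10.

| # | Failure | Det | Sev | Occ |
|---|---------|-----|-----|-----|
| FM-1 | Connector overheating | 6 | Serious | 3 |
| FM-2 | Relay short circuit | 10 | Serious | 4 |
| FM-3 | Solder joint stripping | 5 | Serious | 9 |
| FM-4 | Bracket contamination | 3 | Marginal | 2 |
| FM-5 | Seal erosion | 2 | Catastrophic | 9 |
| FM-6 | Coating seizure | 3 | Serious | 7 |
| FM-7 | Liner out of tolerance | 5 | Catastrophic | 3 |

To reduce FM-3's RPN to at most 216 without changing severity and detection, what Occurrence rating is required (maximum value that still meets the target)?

FM-3: S=5, O=9, D=5 → current RPN = 225.
Fixed product = 25. Need 25 × O ≤ 216, so O ≤ 216/25 = 8.64.
Maximum integer Occurrence rating = 8 (gives RPN 200; O=9 would give 225 > 216).

8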